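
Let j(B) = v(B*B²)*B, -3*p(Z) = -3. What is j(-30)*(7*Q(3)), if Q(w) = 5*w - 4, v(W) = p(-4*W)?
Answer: -2310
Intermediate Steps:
p(Z) = 1 (p(Z) = -⅓*(-3) = 1)
v(W) = 1
Q(w) = -4 + 5*w
j(B) = B (j(B) = 1*B = B)
j(-30)*(7*Q(3)) = -210*(-4 + 5*3) = -210*(-4 + 15) = -210*11 = -30*77 = -2310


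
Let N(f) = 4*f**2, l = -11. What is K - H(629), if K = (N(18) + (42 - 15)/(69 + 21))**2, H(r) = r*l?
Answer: 168731269/100 ≈ 1.6873e+6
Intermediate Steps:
H(r) = -11*r (H(r) = r*(-11) = -11*r)
K = 168039369/100 (K = (4*18**2 + (42 - 15)/(69 + 21))**2 = (4*324 + 27/90)**2 = (1296 + 27*(1/90))**2 = (1296 + 3/10)**2 = (12963/10)**2 = 168039369/100 ≈ 1.6804e+6)
K - H(629) = 168039369/100 - (-11)*629 = 168039369/100 - 1*(-6919) = 168039369/100 + 6919 = 168731269/100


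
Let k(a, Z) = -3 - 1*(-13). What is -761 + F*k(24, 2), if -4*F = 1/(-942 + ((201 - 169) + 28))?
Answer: -1342399/1764 ≈ -761.00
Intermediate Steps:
k(a, Z) = 10 (k(a, Z) = -3 + 13 = 10)
F = 1/3528 (F = -1/(4*(-942 + ((201 - 169) + 28))) = -1/(4*(-942 + (32 + 28))) = -1/(4*(-942 + 60)) = -¼/(-882) = -¼*(-1/882) = 1/3528 ≈ 0.00028345)
-761 + F*k(24, 2) = -761 + (1/3528)*10 = -761 + 5/1764 = -1342399/1764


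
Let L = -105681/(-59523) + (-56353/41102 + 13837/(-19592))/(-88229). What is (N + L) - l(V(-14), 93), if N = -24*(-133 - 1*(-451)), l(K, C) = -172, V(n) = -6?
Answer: -5256807792488003208569/704833675142920088 ≈ -7458.2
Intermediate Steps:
L = 1251424078180647911/704833675142920088 (L = -105681*(-1/59523) + (-56353*1/41102 + 13837*(-1/19592))*(-1/88229) = 35227/19841 + (-56353/41102 - 13837/19592)*(-1/88229) = 35227/19841 - 836398175/402635192*(-1/88229) = 35227/19841 + 836398175/35524100354968 = 1251424078180647911/704833675142920088 ≈ 1.7755)
N = -7632 (N = -24*(-133 + 451) = -24*318 = -7632)
(N + L) - l(V(-14), 93) = (-7632 + 1251424078180647911/704833675142920088) - 1*(-172) = -5378039184612585463705/704833675142920088 + 172 = -5256807792488003208569/704833675142920088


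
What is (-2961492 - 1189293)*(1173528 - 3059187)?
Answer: 7826965092315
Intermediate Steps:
(-2961492 - 1189293)*(1173528 - 3059187) = -4150785*(-1885659) = 7826965092315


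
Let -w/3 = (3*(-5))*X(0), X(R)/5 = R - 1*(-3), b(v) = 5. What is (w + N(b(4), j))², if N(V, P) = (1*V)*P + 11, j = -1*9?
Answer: 410881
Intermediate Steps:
X(R) = 15 + 5*R (X(R) = 5*(R - 1*(-3)) = 5*(R + 3) = 5*(3 + R) = 15 + 5*R)
j = -9
w = 675 (w = -3*3*(-5)*(15 + 5*0) = -(-45)*(15 + 0) = -(-45)*15 = -3*(-225) = 675)
N(V, P) = 11 + P*V (N(V, P) = V*P + 11 = P*V + 11 = 11 + P*V)
(w + N(b(4), j))² = (675 + (11 - 9*5))² = (675 + (11 - 45))² = (675 - 34)² = 641² = 410881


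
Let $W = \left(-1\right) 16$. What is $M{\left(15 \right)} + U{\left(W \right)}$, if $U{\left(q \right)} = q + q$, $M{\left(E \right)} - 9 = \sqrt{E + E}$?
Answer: $-23 + \sqrt{30} \approx -17.523$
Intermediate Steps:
$W = -16$
$M{\left(E \right)} = 9 + \sqrt{2} \sqrt{E}$ ($M{\left(E \right)} = 9 + \sqrt{E + E} = 9 + \sqrt{2 E} = 9 + \sqrt{2} \sqrt{E}$)
$U{\left(q \right)} = 2 q$
$M{\left(15 \right)} + U{\left(W \right)} = \left(9 + \sqrt{2} \sqrt{15}\right) + 2 \left(-16\right) = \left(9 + \sqrt{30}\right) - 32 = -23 + \sqrt{30}$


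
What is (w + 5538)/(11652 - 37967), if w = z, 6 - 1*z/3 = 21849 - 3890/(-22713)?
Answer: 454195751/199230865 ≈ 2.2797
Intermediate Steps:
z = -496123949/7571 (z = 18 - 3*(21849 - 3890/(-22713)) = 18 - 3*(21849 - 3890*(-1/22713)) = 18 - 3*(21849 + 3890/22713) = 18 - 3*496260227/22713 = 18 - 496260227/7571 = -496123949/7571 ≈ -65530.)
w = -496123949/7571 ≈ -65530.
(w + 5538)/(11652 - 37967) = (-496123949/7571 + 5538)/(11652 - 37967) = -454195751/7571/(-26315) = -454195751/7571*(-1/26315) = 454195751/199230865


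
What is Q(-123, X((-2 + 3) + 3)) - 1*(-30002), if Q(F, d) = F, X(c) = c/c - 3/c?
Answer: 29879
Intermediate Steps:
X(c) = 1 - 3/c
Q(-123, X((-2 + 3) + 3)) - 1*(-30002) = -123 - 1*(-30002) = -123 + 30002 = 29879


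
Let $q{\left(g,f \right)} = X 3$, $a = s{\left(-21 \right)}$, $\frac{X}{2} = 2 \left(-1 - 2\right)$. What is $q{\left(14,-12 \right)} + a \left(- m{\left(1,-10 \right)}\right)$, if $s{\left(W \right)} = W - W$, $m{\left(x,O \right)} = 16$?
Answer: $-36$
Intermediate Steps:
$s{\left(W \right)} = 0$
$X = -12$ ($X = 2 \cdot 2 \left(-1 - 2\right) = 2 \cdot 2 \left(-3\right) = 2 \left(-6\right) = -12$)
$a = 0$
$q{\left(g,f \right)} = -36$ ($q{\left(g,f \right)} = \left(-12\right) 3 = -36$)
$q{\left(14,-12 \right)} + a \left(- m{\left(1,-10 \right)}\right) = -36 + 0 \left(\left(-1\right) 16\right) = -36 + 0 \left(-16\right) = -36 + 0 = -36$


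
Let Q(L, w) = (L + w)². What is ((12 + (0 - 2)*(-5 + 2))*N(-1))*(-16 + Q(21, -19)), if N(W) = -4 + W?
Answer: 1080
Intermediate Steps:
((12 + (0 - 2)*(-5 + 2))*N(-1))*(-16 + Q(21, -19)) = ((12 + (0 - 2)*(-5 + 2))*(-4 - 1))*(-16 + (21 - 19)²) = ((12 - 2*(-3))*(-5))*(-16 + 2²) = ((12 + 6)*(-5))*(-16 + 4) = (18*(-5))*(-12) = -90*(-12) = 1080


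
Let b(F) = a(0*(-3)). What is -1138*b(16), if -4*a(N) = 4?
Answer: 1138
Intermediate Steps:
a(N) = -1 (a(N) = -¼*4 = -1)
b(F) = -1
-1138*b(16) = -1138*(-1) = 1138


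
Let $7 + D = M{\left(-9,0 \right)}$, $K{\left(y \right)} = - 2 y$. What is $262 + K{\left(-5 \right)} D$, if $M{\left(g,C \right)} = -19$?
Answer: $2$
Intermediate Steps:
$D = -26$ ($D = -7 - 19 = -26$)
$262 + K{\left(-5 \right)} D = 262 + \left(-2\right) \left(-5\right) \left(-26\right) = 262 + 10 \left(-26\right) = 262 - 260 = 2$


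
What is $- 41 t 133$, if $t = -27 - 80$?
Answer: $583471$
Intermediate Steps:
$t = -107$
$- 41 t 133 = \left(-41\right) \left(-107\right) 133 = 4387 \cdot 133 = 583471$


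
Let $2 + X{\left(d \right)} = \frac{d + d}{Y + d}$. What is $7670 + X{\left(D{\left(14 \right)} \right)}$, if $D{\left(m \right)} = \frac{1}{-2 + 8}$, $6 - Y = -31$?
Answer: $\frac{1709966}{223} \approx 7668.0$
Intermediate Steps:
$Y = 37$ ($Y = 6 - -31 = 6 + 31 = 37$)
$D{\left(m \right)} = \frac{1}{6}$
$X{\left(d \right)} = -2 + \frac{2 d}{37 + d}$ ($X{\left(d \right)} = -2 + \frac{d + d}{37 + d} = -2 + \frac{2 d}{37 + d}$)
$7670 + X{\left(D{\left(14 \right)} \right)} = 7670 - \frac{74}{37 + \frac{1}{6}} = 7670 - \frac{74}{\frac{223}{6}} = 7670 - \frac{444}{223} = \frac{1709966}{223}$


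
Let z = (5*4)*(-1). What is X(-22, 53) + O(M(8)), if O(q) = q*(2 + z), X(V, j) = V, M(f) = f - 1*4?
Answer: -94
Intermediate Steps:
M(f) = -4 + f (M(f) = f - 4 = -4 + f)
z = -20 (z = 20*(-1) = -20)
O(q) = -18*q (O(q) = q*(2 - 20) = q*(-18) = -18*q)
X(-22, 53) + O(M(8)) = -22 - 18*(-4 + 8) = -22 - 18*4 = -22 - 72 = -94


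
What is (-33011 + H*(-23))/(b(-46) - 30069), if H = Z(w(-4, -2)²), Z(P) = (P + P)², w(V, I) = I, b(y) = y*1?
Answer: 34483/30115 ≈ 1.1450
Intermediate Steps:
b(y) = y
Z(P) = 4*P² (Z(P) = (2*P)² = 4*P²)
H = 64 (H = 4*((-2)²)² = 4*4² = 4*16 = 64)
(-33011 + H*(-23))/(b(-46) - 30069) = (-33011 + 64*(-23))/(-46 - 30069) = (-33011 - 1472)/(-30115) = -34483*(-1/30115) = 34483/30115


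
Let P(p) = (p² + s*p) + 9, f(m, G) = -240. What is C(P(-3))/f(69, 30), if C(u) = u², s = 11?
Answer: -15/16 ≈ -0.93750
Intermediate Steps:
P(p) = 9 + p² + 11*p (P(p) = (p² + 11*p) + 9 = 9 + p² + 11*p)
C(P(-3))/f(69, 30) = (9 + (-3)² + 11*(-3))²/(-240) = (9 + 9 - 33)²*(-1/240) = (-15)²*(-1/240) = 225*(-1/240) = -15/16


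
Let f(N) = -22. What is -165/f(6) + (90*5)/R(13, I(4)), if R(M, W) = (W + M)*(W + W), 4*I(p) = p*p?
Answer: 735/68 ≈ 10.809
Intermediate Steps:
I(p) = p²/4 (I(p) = (p*p)/4 = p²/4)
R(M, W) = 2*W*(M + W) (R(M, W) = (M + W)*(2*W) = 2*W*(M + W))
-165/f(6) + (90*5)/R(13, I(4)) = -165/(-22) + (90*5)/((2*((¼)*4²)*(13 + (¼)*4²))) = -165*(-1/22) + 450/((2*((¼)*16)*(13 + (¼)*16))) = 15/2 + 450/((2*4*(13 + 4))) = 15/2 + 450/((2*4*17)) = 15/2 + 450/136 = 15/2 + 450*(1/136) = 15/2 + 225/68 = 735/68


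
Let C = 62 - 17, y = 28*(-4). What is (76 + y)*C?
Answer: -1620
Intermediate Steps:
y = -112
C = 45
(76 + y)*C = (76 - 112)*45 = -36*45 = -1620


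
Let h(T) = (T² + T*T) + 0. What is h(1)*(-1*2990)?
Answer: -5980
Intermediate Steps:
h(T) = 2*T² (h(T) = (T² + T²) + 0 = 2*T² + 0 = 2*T²)
h(1)*(-1*2990) = (2*1²)*(-1*2990) = (2*1)*(-2990) = 2*(-2990) = -5980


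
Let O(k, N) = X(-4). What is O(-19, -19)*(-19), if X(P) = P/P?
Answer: -19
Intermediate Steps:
X(P) = 1
O(k, N) = 1
O(-19, -19)*(-19) = 1*(-19) = -19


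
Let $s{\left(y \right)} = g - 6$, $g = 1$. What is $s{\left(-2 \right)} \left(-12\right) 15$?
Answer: $900$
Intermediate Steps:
$s{\left(y \right)} = -5$ ($s{\left(y \right)} = 1 - 6 = -5$)
$s{\left(-2 \right)} \left(-12\right) 15 = \left(-5\right) \left(-12\right) 15 = 60 \cdot 15 = 900$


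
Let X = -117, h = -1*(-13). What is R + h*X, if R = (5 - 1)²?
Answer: -1505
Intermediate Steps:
h = 13
R = 16 (R = 4² = 16)
R + h*X = 16 + 13*(-117) = 16 - 1521 = -1505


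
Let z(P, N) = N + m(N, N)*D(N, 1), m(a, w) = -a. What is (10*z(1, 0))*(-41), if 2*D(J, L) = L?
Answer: 0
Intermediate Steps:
D(J, L) = L/2
z(P, N) = N/2 (z(P, N) = N + (-N)*((½)*1) = N - N*(½) = N - N/2 = N/2)
(10*z(1, 0))*(-41) = (10*((½)*0))*(-41) = (10*0)*(-41) = 0*(-41) = 0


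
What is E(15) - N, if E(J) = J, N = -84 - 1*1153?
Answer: 1252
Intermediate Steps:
N = -1237 (N = -84 - 1153 = -1237)
E(15) - N = 15 - 1*(-1237) = 15 + 1237 = 1252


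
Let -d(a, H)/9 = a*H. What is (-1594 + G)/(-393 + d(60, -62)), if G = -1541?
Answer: -1045/11029 ≈ -0.094750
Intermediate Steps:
d(a, H) = -9*H*a (d(a, H) = -9*a*H = -9*H*a)
(-1594 + G)/(-393 + d(60, -62)) = (-1594 - 1541)/(-393 - 9*(-62)*60) = -3135/(-393 + 33480) = -3135/33087 = -3135*1/33087 = -1045/11029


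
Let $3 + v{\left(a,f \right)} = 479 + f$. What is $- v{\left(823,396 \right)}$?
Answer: $-872$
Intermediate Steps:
$v{\left(a,f \right)} = 476 + f$ ($v{\left(a,f \right)} = -3 + \left(479 + f\right) = 476 + f$)
$- v{\left(823,396 \right)} = - (476 + 396) = \left(-1\right) 872 = -872$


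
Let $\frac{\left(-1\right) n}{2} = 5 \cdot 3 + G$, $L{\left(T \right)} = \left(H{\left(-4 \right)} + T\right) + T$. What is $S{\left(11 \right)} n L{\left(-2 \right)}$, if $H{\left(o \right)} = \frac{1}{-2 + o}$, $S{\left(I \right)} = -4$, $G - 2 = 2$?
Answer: $- \frac{1900}{3} \approx -633.33$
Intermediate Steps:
$G = 4$ ($G = 2 + 2 = 4$)
$L{\left(T \right)} = - \frac{1}{6} + 2 T$ ($L{\left(T \right)} = \left(\frac{1}{-2 - 4} + T\right) + T = \left(\frac{1}{-6} + T\right) + T = \left(- \frac{1}{6} + T\right) + T = - \frac{1}{6} + 2 T$)
$n = -38$ ($n = - 2 \left(5 \cdot 3 + 4\right) = - 2 \left(15 + 4\right) = \left(-2\right) 19 = -38$)
$S{\left(11 \right)} n L{\left(-2 \right)} = \left(-4\right) \left(-38\right) \left(- \frac{1}{6} + 2 \left(-2\right)\right) = 152 \left(- \frac{1}{6} - 4\right) = 152 \left(- \frac{25}{6}\right) = - \frac{1900}{3}$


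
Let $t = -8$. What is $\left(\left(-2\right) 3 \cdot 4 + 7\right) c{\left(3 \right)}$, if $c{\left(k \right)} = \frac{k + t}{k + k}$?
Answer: $\frac{85}{6} \approx 14.167$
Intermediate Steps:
$c{\left(k \right)} = \frac{-8 + k}{2 k}$ ($c{\left(k \right)} = \frac{k - 8}{k + k} = \frac{-8 + k}{2 k}$)
$\left(\left(-2\right) 3 \cdot 4 + 7\right) c{\left(3 \right)} = \left(\left(-2\right) 3 \cdot 4 + 7\right) \frac{-8 + 3}{2 \cdot 3} = \left(\left(-6\right) 4 + 7\right) \frac{1}{2} \cdot \frac{1}{3} \left(-5\right) = \left(-24 + 7\right) \left(- \frac{5}{6}\right) = \left(-17\right) \left(- \frac{5}{6}\right) = \frac{85}{6}$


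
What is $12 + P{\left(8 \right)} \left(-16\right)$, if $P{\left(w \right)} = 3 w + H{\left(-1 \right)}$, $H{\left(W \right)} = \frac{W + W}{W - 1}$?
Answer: $-388$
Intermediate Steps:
$H{\left(W \right)} = \frac{2 W}{-1 + W}$
$P{\left(w \right)} = 1 + 3 w$ ($P{\left(w \right)} = 3 w + 2 \left(-1\right) \frac{1}{-1 - 1} = 3 w + 2 \left(-1\right) \frac{1}{-2} = 3 w + 2 \left(-1\right) \left(- \frac{1}{2}\right) = 3 w + 1 = 1 + 3 w$)
$12 + P{\left(8 \right)} \left(-16\right) = 12 + \left(1 + 3 \cdot 8\right) \left(-16\right) = 12 + \left(1 + 24\right) \left(-16\right) = 12 + 25 \left(-16\right) = 12 - 400 = -388$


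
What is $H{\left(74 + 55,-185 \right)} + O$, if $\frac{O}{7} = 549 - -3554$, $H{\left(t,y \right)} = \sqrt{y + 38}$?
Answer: $28721 + 7 i \sqrt{3} \approx 28721.0 + 12.124 i$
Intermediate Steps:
$H{\left(t,y \right)} = \sqrt{38 + y}$
$O = 28721$ ($O = 7 \left(549 - -3554\right) = 7 \left(549 + 3554\right) = 7 \cdot 4103 = 28721$)
$H{\left(74 + 55,-185 \right)} + O = \sqrt{38 - 185} + 28721 = \sqrt{-147} + 28721 = 7 i \sqrt{3} + 28721 = 28721 + 7 i \sqrt{3}$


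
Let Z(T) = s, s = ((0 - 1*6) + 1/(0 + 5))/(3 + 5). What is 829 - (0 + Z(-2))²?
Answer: 1325559/1600 ≈ 828.47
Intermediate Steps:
s = -29/40 (s = ((0 - 6) + 1/5)/8 = (-6 + ⅕)*(⅛) = -29/5*⅛ = -29/40 ≈ -0.72500)
Z(T) = -29/40
829 - (0 + Z(-2))² = 829 - (0 - 29/40)² = 829 - (-29/40)² = 829 - 1*841/1600 = 829 - 841/1600 = 1325559/1600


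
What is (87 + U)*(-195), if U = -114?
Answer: 5265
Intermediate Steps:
(87 + U)*(-195) = (87 - 114)*(-195) = -27*(-195) = 5265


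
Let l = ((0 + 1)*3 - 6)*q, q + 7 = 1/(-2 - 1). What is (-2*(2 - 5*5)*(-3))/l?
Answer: -69/11 ≈ -6.2727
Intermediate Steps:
q = -22/3 (q = -7 + 1/(-2 - 1) = -7 + 1/(-3) = -7 - 1/3 = -22/3 ≈ -7.3333)
l = 22 (l = ((0 + 1)*3 - 6)*(-22/3) = (1*3 - 6)*(-22/3) = (3 - 6)*(-22/3) = -3*(-22/3) = 22)
(-2*(2 - 5*5)*(-3))/l = (-2*(2 - 5*5)*(-3))/22 = (-2*(2 - 25)*(-3))/22 = (-2*(-23)*(-3))/22 = (46*(-3))/22 = (1/22)*(-138) = -69/11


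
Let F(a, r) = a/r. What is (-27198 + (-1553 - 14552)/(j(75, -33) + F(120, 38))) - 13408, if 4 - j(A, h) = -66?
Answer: -11349667/278 ≈ -40826.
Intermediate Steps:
j(A, h) = 70 (j(A, h) = 4 - 1*(-66) = 4 + 66 = 70)
(-27198 + (-1553 - 14552)/(j(75, -33) + F(120, 38))) - 13408 = (-27198 + (-1553 - 14552)/(70 + 120/38)) - 13408 = (-27198 - 16105/(70 + 120*(1/38))) - 13408 = (-27198 - 16105/(70 + 60/19)) - 13408 = (-27198 - 16105/1390/19) - 13408 = (-27198 - 16105*19/1390) - 13408 = (-27198 - 61199/278) - 13408 = -7622243/278 - 13408 = -11349667/278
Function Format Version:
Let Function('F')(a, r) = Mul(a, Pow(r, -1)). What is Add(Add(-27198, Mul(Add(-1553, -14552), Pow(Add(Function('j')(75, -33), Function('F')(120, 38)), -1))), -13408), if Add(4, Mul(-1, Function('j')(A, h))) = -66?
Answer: Rational(-11349667, 278) ≈ -40826.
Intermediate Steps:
Function('j')(A, h) = 70 (Function('j')(A, h) = Add(4, Mul(-1, -66)) = Add(4, 66) = 70)
Add(Add(-27198, Mul(Add(-1553, -14552), Pow(Add(Function('j')(75, -33), Function('F')(120, 38)), -1))), -13408) = Add(Add(-27198, Mul(Add(-1553, -14552), Pow(Add(70, Mul(120, Pow(38, -1))), -1))), -13408) = Add(Add(-27198, Mul(-16105, Pow(Add(70, Mul(120, Rational(1, 38))), -1))), -13408) = Add(Add(-27198, Mul(-16105, Pow(Add(70, Rational(60, 19)), -1))), -13408) = Add(Add(-27198, Mul(-16105, Pow(Rational(1390, 19), -1))), -13408) = Add(Add(-27198, Mul(-16105, Rational(19, 1390))), -13408) = Add(Add(-27198, Rational(-61199, 278)), -13408) = Add(Rational(-7622243, 278), -13408) = Rational(-11349667, 278)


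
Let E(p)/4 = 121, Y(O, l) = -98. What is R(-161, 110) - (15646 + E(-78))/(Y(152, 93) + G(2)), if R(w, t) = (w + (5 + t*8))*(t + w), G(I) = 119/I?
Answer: -2810888/77 ≈ -36505.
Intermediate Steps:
R(w, t) = (t + w)*(5 + w + 8*t) (R(w, t) = (w + (5 + 8*t))*(t + w) = (5 + w + 8*t)*(t + w) = (t + w)*(5 + w + 8*t))
E(p) = 484 (E(p) = 4*121 = 484)
R(-161, 110) - (15646 + E(-78))/(Y(152, 93) + G(2)) = ((-161)**2 + 5*110 + 5*(-161) + 8*110**2 + 9*110*(-161)) - (15646 + 484)/(-98 + 119/2) = (25921 + 550 - 805 + 8*12100 - 159390) - 16130/(-98 + 119*(1/2)) = (25921 + 550 - 805 + 96800 - 159390) - 16130/(-98 + 119/2) = -36924 - 16130/(-77/2) = -36924 - 16130*(-2)/77 = -36924 - 1*(-32260/77) = -36924 + 32260/77 = -2810888/77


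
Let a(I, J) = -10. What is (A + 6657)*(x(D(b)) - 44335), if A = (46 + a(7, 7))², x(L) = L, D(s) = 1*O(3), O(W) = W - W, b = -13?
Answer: -352596255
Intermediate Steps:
O(W) = 0
D(s) = 0 (D(s) = 1*0 = 0)
A = 1296 (A = (46 - 10)² = 36² = 1296)
(A + 6657)*(x(D(b)) - 44335) = (1296 + 6657)*(0 - 44335) = 7953*(-44335) = -352596255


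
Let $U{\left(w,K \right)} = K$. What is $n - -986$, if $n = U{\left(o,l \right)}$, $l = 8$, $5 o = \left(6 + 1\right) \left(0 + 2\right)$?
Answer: $994$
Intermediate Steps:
$o = \frac{14}{5}$ ($o = \frac{\left(6 + 1\right) \left(0 + 2\right)}{5} = \frac{7 \cdot 2}{5} = \frac{1}{5} \cdot 14 = \frac{14}{5} \approx 2.8$)
$n = 8$
$n - -986 = 8 - -986 = 8 + 986 = 994$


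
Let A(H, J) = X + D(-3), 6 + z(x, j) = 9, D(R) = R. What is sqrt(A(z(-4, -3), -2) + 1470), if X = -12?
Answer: sqrt(1455) ≈ 38.144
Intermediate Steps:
z(x, j) = 3 (z(x, j) = -6 + 9 = 3)
A(H, J) = -15 (A(H, J) = -12 - 3 = -15)
sqrt(A(z(-4, -3), -2) + 1470) = sqrt(-15 + 1470) = sqrt(1455)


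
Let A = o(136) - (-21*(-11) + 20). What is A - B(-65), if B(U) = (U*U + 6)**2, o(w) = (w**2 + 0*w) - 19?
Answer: -17883135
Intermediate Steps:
o(w) = -19 + w**2 (o(w) = (w**2 + 0) - 19 = w**2 - 19 = -19 + w**2)
B(U) = (6 + U**2)**2 (B(U) = (U**2 + 6)**2 = (6 + U**2)**2)
A = 18226 (A = (-19 + 136**2) - (-21*(-11) + 20) = (-19 + 18496) - (231 + 20) = 18477 - 1*251 = 18477 - 251 = 18226)
A - B(-65) = 18226 - (6 + (-65)**2)**2 = 18226 - (6 + 4225)**2 = 18226 - 1*4231**2 = 18226 - 1*17901361 = 18226 - 17901361 = -17883135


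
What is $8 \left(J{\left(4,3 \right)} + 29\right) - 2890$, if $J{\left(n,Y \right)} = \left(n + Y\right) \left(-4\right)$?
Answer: $-2882$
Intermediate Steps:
$J{\left(n,Y \right)} = - 4 Y - 4 n$ ($J{\left(n,Y \right)} = \left(Y + n\right) \left(-4\right) = - 4 Y - 4 n$)
$8 \left(J{\left(4,3 \right)} + 29\right) - 2890 = 8 \left(\left(\left(-4\right) 3 - 16\right) + 29\right) - 2890 = 8 \left(\left(-12 - 16\right) + 29\right) - 2890 = 8 \left(-28 + 29\right) - 2890 = 8 \cdot 1 - 2890 = 8 - 2890 = -2882$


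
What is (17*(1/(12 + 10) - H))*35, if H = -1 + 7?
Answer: -77945/22 ≈ -3543.0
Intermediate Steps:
H = 6
(17*(1/(12 + 10) - H))*35 = (17*(1/(12 + 10) - 1*6))*35 = (17*(1/22 - 6))*35 = (17*(-131/22))*35 = -2227/22*35 = -77945/22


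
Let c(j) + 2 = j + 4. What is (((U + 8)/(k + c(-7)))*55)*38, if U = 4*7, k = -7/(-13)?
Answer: -489060/29 ≈ -16864.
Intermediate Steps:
k = 7/13 (k = -7*(-1/13) = 7/13 ≈ 0.53846)
c(j) = 2 + j (c(j) = -2 + (j + 4) = -2 + (4 + j) = 2 + j)
U = 28
(((U + 8)/(k + c(-7)))*55)*38 = (((28 + 8)/(7/13 + (2 - 7)))*55)*38 = ((36/(7/13 - 5))*55)*38 = ((36/(-58/13))*55)*38 = ((36*(-13/58))*55)*38 = -234/29*55*38 = -12870/29*38 = -489060/29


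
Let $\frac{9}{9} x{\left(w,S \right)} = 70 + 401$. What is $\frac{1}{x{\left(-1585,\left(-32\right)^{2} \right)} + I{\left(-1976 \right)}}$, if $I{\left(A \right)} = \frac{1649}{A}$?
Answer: $\frac{1976}{929047} \approx 0.0021269$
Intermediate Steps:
$x{\left(w,S \right)} = 471$ ($x{\left(w,S \right)} = 70 + 401 = 471$)
$\frac{1}{x{\left(-1585,\left(-32\right)^{2} \right)} + I{\left(-1976 \right)}} = \frac{1}{471 + \frac{1649}{-1976}} = \frac{1}{471 + 1649 \left(- \frac{1}{1976}\right)} = \frac{1}{471 - \frac{1649}{1976}} = \frac{1}{\frac{929047}{1976}} = \frac{1976}{929047}$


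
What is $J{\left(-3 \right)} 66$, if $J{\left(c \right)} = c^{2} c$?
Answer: $-1782$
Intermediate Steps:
$J{\left(c \right)} = c^{3}$
$J{\left(-3 \right)} 66 = \left(-3\right)^{3} \cdot 66 = \left(-27\right) 66 = -1782$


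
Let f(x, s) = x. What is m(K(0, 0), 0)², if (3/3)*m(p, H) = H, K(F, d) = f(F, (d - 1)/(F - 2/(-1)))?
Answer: 0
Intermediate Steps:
K(F, d) = F
m(p, H) = H
m(K(0, 0), 0)² = 0² = 0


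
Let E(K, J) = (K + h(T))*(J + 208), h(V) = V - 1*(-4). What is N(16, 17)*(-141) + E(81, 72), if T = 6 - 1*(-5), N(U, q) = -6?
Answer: 27726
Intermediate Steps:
T = 11 (T = 6 + 5 = 11)
h(V) = 4 + V (h(V) = V + 4 = 4 + V)
E(K, J) = (15 + K)*(208 + J) (E(K, J) = (K + (4 + 11))*(J + 208) = (K + 15)*(208 + J) = (15 + K)*(208 + J))
N(16, 17)*(-141) + E(81, 72) = -6*(-141) + (3120 + 15*72 + 208*81 + 72*81) = 846 + (3120 + 1080 + 16848 + 5832) = 846 + 26880 = 27726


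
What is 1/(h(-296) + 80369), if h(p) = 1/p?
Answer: 296/23789223 ≈ 1.2443e-5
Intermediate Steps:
1/(h(-296) + 80369) = 1/(1/(-296) + 80369) = 1/(-1/296 + 80369) = 1/(23789223/296) = 296/23789223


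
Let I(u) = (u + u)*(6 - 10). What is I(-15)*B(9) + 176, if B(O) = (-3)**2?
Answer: 1256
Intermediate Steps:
B(O) = 9
I(u) = -8*u (I(u) = (2*u)*(-4) = -8*u)
I(-15)*B(9) + 176 = -8*(-15)*9 + 176 = 120*9 + 176 = 1080 + 176 = 1256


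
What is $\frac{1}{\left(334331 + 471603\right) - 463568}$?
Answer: $\frac{1}{342366} \approx 2.9208 \cdot 10^{-6}$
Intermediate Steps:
$\frac{1}{\left(334331 + 471603\right) - 463568} = \frac{1}{805934 - 463568} = \frac{1}{342366}$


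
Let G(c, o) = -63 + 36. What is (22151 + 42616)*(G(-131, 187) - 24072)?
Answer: -1560819933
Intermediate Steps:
G(c, o) = -27
(22151 + 42616)*(G(-131, 187) - 24072) = (22151 + 42616)*(-27 - 24072) = 64767*(-24099) = -1560819933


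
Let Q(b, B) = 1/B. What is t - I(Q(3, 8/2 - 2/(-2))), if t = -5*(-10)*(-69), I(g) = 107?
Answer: -3557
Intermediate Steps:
t = -3450 (t = 50*(-69) = -3450)
t - I(Q(3, 8/2 - 2/(-2))) = -3450 - 1*107 = -3450 - 107 = -3557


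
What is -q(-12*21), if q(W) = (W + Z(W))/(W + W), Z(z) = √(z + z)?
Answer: -½ + I*√14/84 ≈ -0.5 + 0.044544*I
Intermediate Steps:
Z(z) = √2*√z (Z(z) = √(2*z) = √2*√z)
q(W) = (W + √2*√W)/(2*W) (q(W) = (W + √2*√W)/(W + W) = (W + √2*√W)/((2*W)) = (W + √2*√W)*(1/(2*W)) = (W + √2*√W)/(2*W))
-q(-12*21) = -(-12*21 + √2*√(-12*21))/(2*((-12*21))) = -(-252 + √2*√(-252))/(2*(-252)) = -(-1)*(-252 + √2*(6*I*√7))/(2*252) = -(-1)*(-252 + 6*I*√14)/(2*252) = -(½ - I*√14/84) = -½ + I*√14/84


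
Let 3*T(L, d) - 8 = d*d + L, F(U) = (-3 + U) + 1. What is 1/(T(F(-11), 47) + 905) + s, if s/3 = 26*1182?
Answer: 453512127/4919 ≈ 92196.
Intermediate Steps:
F(U) = -2 + U
T(L, d) = 8/3 + L/3 + d²/3 (T(L, d) = 8/3 + (d*d + L)/3 = 8/3 + (d² + L)/3 = 8/3 + (L + d²)/3 = 8/3 + (L/3 + d²/3) = 8/3 + L/3 + d²/3)
s = 92196 (s = 3*(26*1182) = 3*30732 = 92196)
1/(T(F(-11), 47) + 905) + s = 1/((8/3 + (-2 - 11)/3 + (⅓)*47²) + 905) + 92196 = 1/((8/3 + (⅓)*(-13) + (⅓)*2209) + 905) + 92196 = 1/((8/3 - 13/3 + 2209/3) + 905) + 92196 = 1/(2204/3 + 905) + 92196 = 1/(4919/3) + 92196 = 3/4919 + 92196 = 453512127/4919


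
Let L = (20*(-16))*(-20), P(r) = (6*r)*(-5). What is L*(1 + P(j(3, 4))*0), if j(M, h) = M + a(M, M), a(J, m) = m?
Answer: 6400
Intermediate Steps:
j(M, h) = 2*M (j(M, h) = M + M = 2*M)
P(r) = -30*r
L = 6400 (L = -320*(-20) = 6400)
L*(1 + P(j(3, 4))*0) = 6400*(1 - 60*3*0) = 6400*(1 - 30*6*0) = 6400*(1 - 180*0) = 6400*(1 + 0) = 6400*1 = 6400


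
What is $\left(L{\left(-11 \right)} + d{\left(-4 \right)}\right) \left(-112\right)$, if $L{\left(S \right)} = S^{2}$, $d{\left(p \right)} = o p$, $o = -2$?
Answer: $-14448$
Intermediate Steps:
$d{\left(p \right)} = - 2 p$
$\left(L{\left(-11 \right)} + d{\left(-4 \right)}\right) \left(-112\right) = \left(\left(-11\right)^{2} - -8\right) \left(-112\right) = \left(121 + 8\right) \left(-112\right) = 129 \left(-112\right) = -14448$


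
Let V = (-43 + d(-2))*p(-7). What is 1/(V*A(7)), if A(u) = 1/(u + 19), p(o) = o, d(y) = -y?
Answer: 26/287 ≈ 0.090592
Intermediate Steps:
V = 287 (V = (-43 - 1*(-2))*(-7) = (-43 + 2)*(-7) = -41*(-7) = 287)
A(u) = 1/(19 + u)
1/(V*A(7)) = 1/(287/(19 + 7)) = 1/(287/26) = 26/287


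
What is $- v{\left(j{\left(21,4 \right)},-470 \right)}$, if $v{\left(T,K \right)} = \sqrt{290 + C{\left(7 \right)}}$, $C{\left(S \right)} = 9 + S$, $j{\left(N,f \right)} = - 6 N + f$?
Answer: $- 3 \sqrt{34} \approx -17.493$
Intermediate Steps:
$j{\left(N,f \right)} = f - 6 N$
$v{\left(T,K \right)} = 3 \sqrt{34}$ ($v{\left(T,K \right)} = \sqrt{290 + \left(9 + 7\right)} = \sqrt{290 + 16} = \sqrt{306} = 3 \sqrt{34}$)
$- v{\left(j{\left(21,4 \right)},-470 \right)} = - 3 \sqrt{34}$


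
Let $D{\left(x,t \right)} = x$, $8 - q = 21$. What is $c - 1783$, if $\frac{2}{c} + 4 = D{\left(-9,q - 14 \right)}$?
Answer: $- \frac{23181}{13} \approx -1783.2$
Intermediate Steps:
$q = -13$ ($q = 8 - 21 = -13$)
$c = - \frac{2}{13}$ ($c = \frac{2}{-4 - 9} = \frac{2}{-13} = 2 \left(- \frac{1}{13}\right) = - \frac{2}{13} \approx -0.15385$)
$c - 1783 = - \frac{2}{13} - 1783 = - \frac{23181}{13}$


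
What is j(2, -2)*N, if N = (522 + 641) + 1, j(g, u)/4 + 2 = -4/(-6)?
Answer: -6208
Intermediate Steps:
j(g, u) = -16/3 (j(g, u) = -8 + 4*(-4/(-6)) = -8 + 4*(-4*(-1/6)) = -8 + 4*(2/3) = -8 + 8/3 = -16/3)
N = 1164 (N = 1163 + 1 = 1164)
j(2, -2)*N = -16/3*1164 = -6208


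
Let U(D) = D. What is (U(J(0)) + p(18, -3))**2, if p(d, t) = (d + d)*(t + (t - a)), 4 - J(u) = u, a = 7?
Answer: 215296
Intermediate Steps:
J(u) = 4 - u
p(d, t) = 2*d*(-7 + 2*t) (p(d, t) = (d + d)*(t + (t - 1*7)) = (2*d)*(t + (t - 7)) = (2*d)*(t + (-7 + t)) = (2*d)*(-7 + 2*t) = 2*d*(-7 + 2*t))
(U(J(0)) + p(18, -3))**2 = ((4 - 1*0) + 2*18*(-7 + 2*(-3)))**2 = ((4 + 0) + 2*18*(-7 - 6))**2 = (4 + 2*18*(-13))**2 = (4 - 468)**2 = (-464)**2 = 215296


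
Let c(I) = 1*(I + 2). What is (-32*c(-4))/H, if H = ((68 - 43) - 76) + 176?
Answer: 64/125 ≈ 0.51200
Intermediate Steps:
c(I) = 2 + I (c(I) = 1*(2 + I) = 2 + I)
H = 125 (H = (25 - 76) + 176 = -51 + 176 = 125)
(-32*c(-4))/H = -32*(2 - 4)/125 = -32*(-2)*(1/125) = 64*(1/125) = 64/125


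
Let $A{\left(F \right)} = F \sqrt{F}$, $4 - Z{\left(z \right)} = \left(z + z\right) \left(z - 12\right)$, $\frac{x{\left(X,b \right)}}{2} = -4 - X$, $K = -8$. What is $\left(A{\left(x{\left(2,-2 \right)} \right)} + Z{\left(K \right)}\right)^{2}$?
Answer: $98128 + 15168 i \sqrt{3} \approx 98128.0 + 26272.0 i$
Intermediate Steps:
$x{\left(X,b \right)} = -8 - 2 X$ ($x{\left(X,b \right)} = 2 \left(-4 - X\right) = -8 - 2 X$)
$Z{\left(z \right)} = 4 - 2 z \left(-12 + z\right)$ ($Z{\left(z \right)} = 4 - \left(z + z\right) \left(z - 12\right) = 4 - 2 z \left(-12 + z\right)$)
$A{\left(F \right)} = F^{\frac{3}{2}}$
$\left(A{\left(x{\left(2,-2 \right)} \right)} + Z{\left(K \right)}\right)^{2} = \left(\left(-8 - 4\right)^{\frac{3}{2}} + \left(4 - 2 \left(-8\right)^{2} + 24 \left(-8\right)\right)\right)^{2} = \left(\left(-8 - 4\right)^{\frac{3}{2}} - 316\right)^{2} = \left(\left(-12\right)^{\frac{3}{2}} - 316\right)^{2} = \left(- 24 i \sqrt{3} - 316\right)^{2} = \left(-316 - 24 i \sqrt{3}\right)^{2}$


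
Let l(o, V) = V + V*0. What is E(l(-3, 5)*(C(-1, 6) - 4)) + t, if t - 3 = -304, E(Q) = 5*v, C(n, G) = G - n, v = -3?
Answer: -316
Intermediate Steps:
l(o, V) = V (l(o, V) = V + 0 = V)
E(Q) = -15 (E(Q) = 5*(-3) = -15)
t = -301 (t = 3 - 304 = -301)
E(l(-3, 5)*(C(-1, 6) - 4)) + t = -15 - 301 = -316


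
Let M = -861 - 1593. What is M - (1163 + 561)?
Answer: -4178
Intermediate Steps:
M = -2454
M - (1163 + 561) = -2454 - (1163 + 561) = -2454 - 1*1724 = -2454 - 1724 = -4178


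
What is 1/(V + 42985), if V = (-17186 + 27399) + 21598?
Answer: 1/74796 ≈ 1.3370e-5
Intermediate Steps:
V = 31811 (V = 10213 + 21598 = 31811)
1/(V + 42985) = 1/(31811 + 42985) = 1/74796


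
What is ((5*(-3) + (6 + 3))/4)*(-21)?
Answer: 63/2 ≈ 31.500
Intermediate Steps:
((5*(-3) + (6 + 3))/4)*(-21) = ((-15 + 9)*(¼))*(-21) = -6*¼*(-21) = -3/2*(-21) = 63/2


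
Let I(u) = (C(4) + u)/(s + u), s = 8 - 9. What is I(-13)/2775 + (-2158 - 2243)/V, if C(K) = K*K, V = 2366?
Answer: -2035547/1094275 ≈ -1.8602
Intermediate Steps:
C(K) = K**2
s = -1
I(u) = (16 + u)/(-1 + u) (I(u) = (4**2 + u)/(-1 + u) = (16 + u)/(-1 + u))
I(-13)/2775 + (-2158 - 2243)/V = ((16 - 13)/(-1 - 13))/2775 + (-2158 - 2243)/2366 = (3/(-14))*(1/2775) - 4401*1/2366 = -1/14*3*(1/2775) - 4401/2366 = -3/14*1/2775 - 4401/2366 = -1/12950 - 4401/2366 = -2035547/1094275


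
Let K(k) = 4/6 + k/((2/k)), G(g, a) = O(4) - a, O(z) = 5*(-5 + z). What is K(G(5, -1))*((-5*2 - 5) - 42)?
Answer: -494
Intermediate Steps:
O(z) = -25 + 5*z
G(g, a) = -5 - a (G(g, a) = (-25 + 5*4) - a = (-25 + 20) - a = -5 - a)
K(k) = ⅔ + k²/2 (K(k) = 4*(⅙) + k*(k/2) = ⅔ + k²/2)
K(G(5, -1))*((-5*2 - 5) - 42) = (⅔ + (-5 - 1*(-1))²/2)*((-5*2 - 5) - 42) = (⅔ + (-5 + 1)²/2)*((-10 - 5) - 42) = (⅔ + (½)*(-4)²)*(-15 - 42) = (⅔ + (½)*16)*(-57) = (⅔ + 8)*(-57) = (26/3)*(-57) = -494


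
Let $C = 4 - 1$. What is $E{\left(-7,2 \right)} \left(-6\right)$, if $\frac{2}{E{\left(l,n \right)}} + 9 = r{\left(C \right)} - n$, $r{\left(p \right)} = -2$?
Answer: $\frac{12}{13} \approx 0.92308$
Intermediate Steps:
$C = 3$
$E{\left(l,n \right)} = \frac{2}{-11 - n}$ ($E{\left(l,n \right)} = \frac{2}{-9 - \left(2 + n\right)} = \frac{2}{-11 - n}$)
$E{\left(-7,2 \right)} \left(-6\right) = - \frac{2}{11 + 2} \left(-6\right) = - \frac{2}{13} \left(-6\right) = \left(-2\right) \frac{1}{13} \left(-6\right) = \left(- \frac{2}{13}\right) \left(-6\right) = \frac{12}{13}$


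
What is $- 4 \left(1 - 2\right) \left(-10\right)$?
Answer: $-40$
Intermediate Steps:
$- 4 \left(1 - 2\right) \left(-10\right) = \left(-4\right) \left(-1\right) \left(-10\right) = 4 \left(-10\right) = -40$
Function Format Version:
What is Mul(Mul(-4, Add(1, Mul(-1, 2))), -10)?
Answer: -40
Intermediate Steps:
Mul(Mul(-4, Add(1, Mul(-1, 2))), -10) = Mul(Mul(-4, Add(1, -2)), -10) = Mul(Mul(-4, -1), -10) = Mul(4, -10) = -40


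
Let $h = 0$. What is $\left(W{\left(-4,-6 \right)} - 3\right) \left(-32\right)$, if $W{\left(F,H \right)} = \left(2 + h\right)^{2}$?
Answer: $-32$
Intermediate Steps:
$W{\left(F,H \right)} = 4$ ($W{\left(F,H \right)} = \left(2 + 0\right)^{2} = 2^{2} = 4$)
$\left(W{\left(-4,-6 \right)} - 3\right) \left(-32\right) = \left(4 - 3\right) \left(-32\right) = 1 \left(-32\right) = -32$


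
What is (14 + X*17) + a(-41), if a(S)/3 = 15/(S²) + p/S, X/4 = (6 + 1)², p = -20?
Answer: 5627131/1681 ≈ 3347.5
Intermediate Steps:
X = 196 (X = 4*(6 + 1)² = 4*7² = 4*49 = 196)
a(S) = -60/S + 45/S² (a(S) = 3*(15/(S²) - 20/S) = 3*(15/S² - 20/S) = 3*(-20/S + 15/S²) = -60/S + 45/S²)
(14 + X*17) + a(-41) = (14 + 196*17) + 15*(3 - 4*(-41))/(-41)² = (14 + 3332) + 15*(1/1681)*(3 + 164) = 3346 + 15*(1/1681)*167 = 3346 + 2505/1681 = 5627131/1681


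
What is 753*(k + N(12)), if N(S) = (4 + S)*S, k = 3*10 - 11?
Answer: 158883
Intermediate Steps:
k = 19 (k = 30 - 11 = 19)
N(S) = S*(4 + S)
753*(k + N(12)) = 753*(19 + 12*(4 + 12)) = 753*(19 + 12*16) = 753*(19 + 192) = 753*211 = 158883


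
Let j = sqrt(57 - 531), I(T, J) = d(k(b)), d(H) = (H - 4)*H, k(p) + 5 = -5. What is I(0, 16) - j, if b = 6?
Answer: 140 - I*sqrt(474) ≈ 140.0 - 21.772*I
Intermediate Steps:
k(p) = -10 (k(p) = -5 - 5 = -10)
d(H) = H*(-4 + H) (d(H) = (-4 + H)*H = H*(-4 + H))
I(T, J) = 140 (I(T, J) = -10*(-4 - 10) = -10*(-14) = 140)
j = I*sqrt(474) (j = sqrt(-474) = I*sqrt(474) ≈ 21.772*I)
I(0, 16) - j = 140 - I*sqrt(474)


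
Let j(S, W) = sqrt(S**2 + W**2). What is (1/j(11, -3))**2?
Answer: 1/130 ≈ 0.0076923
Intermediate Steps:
(1/j(11, -3))**2 = (1/(sqrt(11**2 + (-3)**2)))**2 = (1/(sqrt(121 + 9)))**2 = (1/(sqrt(130)))**2 = (sqrt(130)/130)**2 = 1/130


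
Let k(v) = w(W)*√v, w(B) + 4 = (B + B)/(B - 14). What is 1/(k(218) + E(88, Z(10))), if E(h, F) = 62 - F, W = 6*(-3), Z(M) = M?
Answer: 1664/28867 + 92*√218/28867 ≈ 0.10470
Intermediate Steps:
W = -18
w(B) = -4 + 2*B/(-14 + B) (w(B) = -4 + (B + B)/(B - 14) = -4 + (2*B)/(-14 + B) = -4 + 2*B/(-14 + B))
k(v) = -23*√v/8 (k(v) = (2*(28 - 1*(-18))/(-14 - 18))*√v = (2*(28 + 18)/(-32))*√v = (2*(-1/32)*46)*√v = -23*√v/8)
1/(k(218) + E(88, Z(10))) = 1/(-23*√218/8 + (62 - 1*10)) = 1/(-23*√218/8 + (62 - 10)) = 1/(-23*√218/8 + 52) = 1/(52 - 23*√218/8)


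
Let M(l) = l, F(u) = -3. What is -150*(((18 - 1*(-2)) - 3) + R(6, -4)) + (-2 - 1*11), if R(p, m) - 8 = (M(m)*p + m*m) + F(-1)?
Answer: -2113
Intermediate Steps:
R(p, m) = 5 + m² + m*p (R(p, m) = 8 + ((m*p + m*m) - 3) = 8 + ((m*p + m²) - 3) = 8 + ((m² + m*p) - 3) = 8 + (-3 + m² + m*p) = 5 + m² + m*p)
-150*(((18 - 1*(-2)) - 3) + R(6, -4)) + (-2 - 1*11) = -150*(((18 - 1*(-2)) - 3) + (5 + (-4)² - 4*6)) + (-2 - 1*11) = -150*(((18 + 2) - 3) + (5 + 16 - 24)) + (-2 - 11) = -150*((20 - 3) - 3) - 13 = -150*(17 - 3) - 13 = -150*14 - 13 = -2100 - 13 = -2113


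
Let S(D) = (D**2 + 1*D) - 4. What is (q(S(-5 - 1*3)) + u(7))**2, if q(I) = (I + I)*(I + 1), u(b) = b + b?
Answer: 30536676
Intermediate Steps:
u(b) = 2*b
S(D) = -4 + D + D**2 (S(D) = (D**2 + D) - 4 = (D + D**2) - 4 = -4 + D + D**2)
q(I) = 2*I*(1 + I) (q(I) = (2*I)*(1 + I) = 2*I*(1 + I))
(q(S(-5 - 1*3)) + u(7))**2 = (2*(-4 + (-5 - 1*3) + (-5 - 1*3)**2)*(1 + (-4 + (-5 - 1*3) + (-5 - 1*3)**2)) + 2*7)**2 = (2*(-4 + (-5 - 3) + (-5 - 3)**2)*(1 + (-4 + (-5 - 3) + (-5 - 3)**2)) + 14)**2 = (2*(-4 - 8 + (-8)**2)*(1 + (-4 - 8 + (-8)**2)) + 14)**2 = (2*(-4 - 8 + 64)*(1 + (-4 - 8 + 64)) + 14)**2 = (2*52*(1 + 52) + 14)**2 = (2*52*53 + 14)**2 = (5512 + 14)**2 = 5526**2 = 30536676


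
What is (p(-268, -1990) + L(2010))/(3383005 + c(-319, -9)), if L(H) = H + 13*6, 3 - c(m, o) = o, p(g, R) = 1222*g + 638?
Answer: -324770/3383017 ≈ -0.096000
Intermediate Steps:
p(g, R) = 638 + 1222*g
c(m, o) = 3 - o
L(H) = 78 + H (L(H) = H + 78 = 78 + H)
(p(-268, -1990) + L(2010))/(3383005 + c(-319, -9)) = ((638 + 1222*(-268)) + (78 + 2010))/(3383005 + (3 - 1*(-9))) = ((638 - 327496) + 2088)/(3383005 + (3 + 9)) = (-326858 + 2088)/(3383005 + 12) = -324770/3383017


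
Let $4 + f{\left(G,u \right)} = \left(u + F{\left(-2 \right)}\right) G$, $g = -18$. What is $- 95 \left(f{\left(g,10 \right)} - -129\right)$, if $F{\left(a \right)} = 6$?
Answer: $15485$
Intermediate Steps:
$f{\left(G,u \right)} = -4 + G \left(6 + u\right)$ ($f{\left(G,u \right)} = -4 + \left(u + 6\right) G = -4 + \left(6 + u\right) G = -4 + G \left(6 + u\right)$)
$- 95 \left(f{\left(g,10 \right)} - -129\right) = - 95 \left(\left(-4 + 6 \left(-18\right) - 180\right) - -129\right) = - 95 \left(\left(-4 - 108 - 180\right) + 129\right) = - 95 \left(-292 + 129\right) = \left(-95\right) \left(-163\right) = 15485$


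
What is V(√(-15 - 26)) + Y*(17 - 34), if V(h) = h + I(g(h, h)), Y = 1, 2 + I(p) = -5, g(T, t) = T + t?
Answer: -24 + I*√41 ≈ -24.0 + 6.4031*I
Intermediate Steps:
I(p) = -7 (I(p) = -2 - 5 = -7)
V(h) = -7 + h (V(h) = h - 7 = -7 + h)
V(√(-15 - 26)) + Y*(17 - 34) = (-7 + √(-15 - 26)) + 1*(17 - 34) = (-7 + √(-41)) + 1*(-17) = (-7 + I*√41) - 17 = -24 + I*√41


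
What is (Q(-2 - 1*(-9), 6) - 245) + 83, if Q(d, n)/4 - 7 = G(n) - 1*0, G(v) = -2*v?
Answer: -182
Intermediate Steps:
Q(d, n) = 28 - 8*n (Q(d, n) = 28 + 4*(-2*n - 1*0) = 28 + 4*(-2*n + 0) = 28 + 4*(-2*n) = 28 - 8*n)
(Q(-2 - 1*(-9), 6) - 245) + 83 = ((28 - 8*6) - 245) + 83 = ((28 - 48) - 245) + 83 = (-20 - 245) + 83 = -265 + 83 = -182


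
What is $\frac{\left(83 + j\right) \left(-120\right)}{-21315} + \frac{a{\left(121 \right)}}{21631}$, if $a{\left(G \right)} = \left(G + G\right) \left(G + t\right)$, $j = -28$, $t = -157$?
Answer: $- \frac{2862112}{30737651} \approx -0.093114$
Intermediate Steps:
$a{\left(G \right)} = 2 G \left(-157 + G\right)$ ($a{\left(G \right)} = \left(G + G\right) \left(G - 157\right) = 2 G \left(-157 + G\right)$)
$\frac{\left(83 + j\right) \left(-120\right)}{-21315} + \frac{a{\left(121 \right)}}{21631} = \frac{\left(83 - 28\right) \left(-120\right)}{-21315} + \frac{2 \cdot 121 \left(-157 + 121\right)}{21631} = 55 \left(-120\right) \left(- \frac{1}{21315}\right) + 2 \cdot 121 \left(-36\right) \frac{1}{21631} = \left(-6600\right) \left(- \frac{1}{21315}\right) - \frac{8712}{21631} = \frac{440}{1421} - \frac{8712}{21631} = - \frac{2862112}{30737651}$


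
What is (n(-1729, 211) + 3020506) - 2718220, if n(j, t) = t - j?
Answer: 304226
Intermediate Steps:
(n(-1729, 211) + 3020506) - 2718220 = ((211 - 1*(-1729)) + 3020506) - 2718220 = ((211 + 1729) + 3020506) - 2718220 = (1940 + 3020506) - 2718220 = 3022446 - 2718220 = 304226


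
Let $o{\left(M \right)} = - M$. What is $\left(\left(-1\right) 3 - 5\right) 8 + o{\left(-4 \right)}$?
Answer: $-60$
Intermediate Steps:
$\left(\left(-1\right) 3 - 5\right) 8 + o{\left(-4 \right)} = \left(\left(-1\right) 3 - 5\right) 8 - -4 = \left(-3 - 5\right) 8 + 4 = \left(-8\right) 8 + 4 = -64 + 4 = -60$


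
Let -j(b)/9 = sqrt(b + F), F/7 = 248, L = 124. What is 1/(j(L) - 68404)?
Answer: -17101/1169739139 + 9*sqrt(465)/2339478278 ≈ -1.4537e-5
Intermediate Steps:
F = 1736 (F = 7*248 = 1736)
j(b) = -9*sqrt(1736 + b) (j(b) = -9*sqrt(b + 1736) = -9*sqrt(1736 + b))
1/(j(L) - 68404) = 1/(-9*sqrt(1736 + 124) - 68404) = 1/(-18*sqrt(465) - 68404) = 1/(-68404 - 18*sqrt(465))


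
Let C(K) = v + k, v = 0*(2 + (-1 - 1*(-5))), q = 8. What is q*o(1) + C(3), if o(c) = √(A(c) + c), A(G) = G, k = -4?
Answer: -4 + 8*√2 ≈ 7.3137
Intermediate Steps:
v = 0 (v = 0*(2 + (-1 + 5)) = 0*(2 + 4) = 0*6 = 0)
C(K) = -4 (C(K) = 0 - 4 = -4)
o(c) = √2*√c (o(c) = √(c + c) = √(2*c) = √2*√c)
q*o(1) + C(3) = 8*(√2*√1) - 4 = 8*(√2*1) - 4 = 8*√2 - 4 = -4 + 8*√2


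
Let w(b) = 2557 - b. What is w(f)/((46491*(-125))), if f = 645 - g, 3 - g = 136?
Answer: -593/1937125 ≈ -0.00030612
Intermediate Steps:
g = -133 (g = 3 - 1*136 = 3 - 136 = -133)
f = 778 (f = 645 - 1*(-133) = 645 + 133 = 778)
w(f)/((46491*(-125))) = (2557 - 1*778)/((46491*(-125))) = (2557 - 778)/(-5811375) = 1779*(-1/5811375) = -593/1937125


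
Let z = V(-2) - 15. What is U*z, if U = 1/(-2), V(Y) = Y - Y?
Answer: 15/2 ≈ 7.5000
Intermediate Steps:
V(Y) = 0
z = -15 (z = 0 - 15 = -15)
U = -½ ≈ -0.50000
U*z = -½*(-15) = 15/2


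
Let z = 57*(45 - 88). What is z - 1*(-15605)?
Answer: 13154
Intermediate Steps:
z = -2451 (z = 57*(-43) = -2451)
z - 1*(-15605) = -2451 - 1*(-15605) = -2451 + 15605 = 13154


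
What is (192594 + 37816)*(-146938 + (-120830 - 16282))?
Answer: -65447960500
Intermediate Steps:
(192594 + 37816)*(-146938 + (-120830 - 16282)) = 230410*(-146938 - 137112) = 230410*(-284050) = -65447960500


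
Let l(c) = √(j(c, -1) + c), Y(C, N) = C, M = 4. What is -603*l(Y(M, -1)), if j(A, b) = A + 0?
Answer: -1206*√2 ≈ -1705.5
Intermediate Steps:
j(A, b) = A
l(c) = √2*√c (l(c) = √(c + c) = √(2*c) = √2*√c)
-603*l(Y(M, -1)) = -603*√2*√4 = -603*√2*2 = -1206*√2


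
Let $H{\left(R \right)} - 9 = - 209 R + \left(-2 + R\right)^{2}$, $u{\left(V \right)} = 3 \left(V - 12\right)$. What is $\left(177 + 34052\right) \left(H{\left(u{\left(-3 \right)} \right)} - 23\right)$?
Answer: $397056400$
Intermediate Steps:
$u{\left(V \right)} = -36 + 3 V$ ($u{\left(V \right)} = 3 \left(-12 + V\right) = -36 + 3 V$)
$H{\left(R \right)} = 9 + \left(-2 + R\right)^{2} - 209 R$ ($H{\left(R \right)} = 9 - \left(- \left(-2 + R\right)^{2} + 209 R\right) = 9 + \left(-2 + R\right)^{2} - 209 R$)
$\left(177 + 34052\right) \left(H{\left(u{\left(-3 \right)} \right)} - 23\right) = \left(177 + 34052\right) \left(\left(13 + \left(-36 + 3 \left(-3\right)\right)^{2} - 213 \left(-36 + 3 \left(-3\right)\right)\right) - 23\right) = 34229 \left(\left(13 + \left(-36 - 9\right)^{2} - 213 \left(-36 - 9\right)\right) - 23\right) = 34229 \left(\left(13 + \left(-45\right)^{2} - -9585\right) - 23\right) = 34229 \left(\left(13 + 2025 + 9585\right) - 23\right) = 34229 \left(11623 - 23\right) = 34229 \cdot 11600 = 397056400$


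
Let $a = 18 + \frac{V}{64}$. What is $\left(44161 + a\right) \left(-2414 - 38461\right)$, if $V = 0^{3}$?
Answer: $-1805816625$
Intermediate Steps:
$V = 0$
$a = 18$ ($a = 18 + \frac{1}{64} \cdot 0 = 18 + 0 = 18$)
$\left(44161 + a\right) \left(-2414 - 38461\right) = \left(44161 + 18\right) \left(-2414 - 38461\right) = 44179 \left(-40875\right) = -1805816625$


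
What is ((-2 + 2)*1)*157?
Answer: 0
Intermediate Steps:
((-2 + 2)*1)*157 = (0*1)*157 = 0*157 = 0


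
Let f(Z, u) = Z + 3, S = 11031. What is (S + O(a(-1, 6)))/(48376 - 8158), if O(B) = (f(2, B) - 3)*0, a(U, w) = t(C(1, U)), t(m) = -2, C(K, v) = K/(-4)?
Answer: 3677/13406 ≈ 0.27428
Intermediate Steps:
C(K, v) = -K/4 (C(K, v) = K*(-1/4) = -K/4)
a(U, w) = -2
f(Z, u) = 3 + Z
O(B) = 0 (O(B) = ((3 + 2) - 3)*0 = (5 - 3)*0 = 2*0 = 0)
(S + O(a(-1, 6)))/(48376 - 8158) = (11031 + 0)/(48376 - 8158) = 11031/40218 = 11031*(1/40218) = 3677/13406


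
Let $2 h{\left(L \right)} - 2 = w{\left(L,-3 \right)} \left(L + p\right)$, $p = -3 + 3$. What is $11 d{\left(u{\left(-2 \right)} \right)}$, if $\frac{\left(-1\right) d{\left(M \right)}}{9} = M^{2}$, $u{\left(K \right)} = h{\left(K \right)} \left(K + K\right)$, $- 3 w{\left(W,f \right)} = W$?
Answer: $-176$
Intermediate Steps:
$w{\left(W,f \right)} = - \frac{W}{3}$
$p = 0$
$h{\left(L \right)} = 1 - \frac{L^{2}}{6}$ ($h{\left(L \right)} = 1 + \frac{- \frac{L}{3} \left(L + 0\right)}{2} = 1 + \frac{- \frac{L}{3} L}{2} = 1 + \frac{\left(- \frac{1}{3}\right) L^{2}}{2} = 1 - \frac{L^{2}}{6}$)
$u{\left(K \right)} = 2 K \left(1 - \frac{K^{2}}{6}\right)$ ($u{\left(K \right)} = \left(1 - \frac{K^{2}}{6}\right) \left(K + K\right) = \left(1 - \frac{K^{2}}{6}\right) 2 K = 2 K \left(1 - \frac{K^{2}}{6}\right)$)
$d{\left(M \right)} = - 9 M^{2}$
$11 d{\left(u{\left(-2 \right)} \right)} = 11 \left(- 9 \left(\frac{1}{3} \left(-2\right) \left(6 - \left(-2\right)^{2}\right)\right)^{2}\right) = 11 \left(- 9 \left(\frac{1}{3} \left(-2\right) \left(6 - 4\right)\right)^{2}\right) = 11 \left(- 9 \left(\frac{1}{3} \left(-2\right) 2\right)^{2}\right) = 11 \left(- 9 \left(- \frac{4}{3}\right)^{2}\right) = 11 \left(\left(-9\right) \frac{16}{9}\right) = 11 \left(-16\right) = -176$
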